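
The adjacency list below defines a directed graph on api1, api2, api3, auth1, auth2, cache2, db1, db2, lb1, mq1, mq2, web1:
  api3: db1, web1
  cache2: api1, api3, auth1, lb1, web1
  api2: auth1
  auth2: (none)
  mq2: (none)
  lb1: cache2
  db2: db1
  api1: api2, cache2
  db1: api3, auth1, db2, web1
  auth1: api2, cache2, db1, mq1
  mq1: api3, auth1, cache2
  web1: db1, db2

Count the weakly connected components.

3

From api1: component {api1, api2, api3, auth1, cache2, db1, db2, lb1, mq1, web1}.
From auth2: component {auth2}.
From mq2: component {mq2}.
That's 3 components.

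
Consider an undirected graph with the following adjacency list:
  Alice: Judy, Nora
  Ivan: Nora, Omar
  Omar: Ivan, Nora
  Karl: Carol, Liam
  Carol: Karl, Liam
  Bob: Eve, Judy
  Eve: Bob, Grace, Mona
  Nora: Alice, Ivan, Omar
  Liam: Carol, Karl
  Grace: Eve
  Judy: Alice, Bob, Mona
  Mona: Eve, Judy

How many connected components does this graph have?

From Alice: component {Alice, Bob, Eve, Grace, Ivan, Judy, Mona, Nora, Omar}.
From Carol: component {Carol, Karl, Liam}.
That's 2 components.

2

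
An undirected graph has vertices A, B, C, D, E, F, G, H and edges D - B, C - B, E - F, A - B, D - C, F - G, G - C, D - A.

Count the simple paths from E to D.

E–F–G–C–B–A–D
E–F–G–C–B–D
E–F–G–C–D

3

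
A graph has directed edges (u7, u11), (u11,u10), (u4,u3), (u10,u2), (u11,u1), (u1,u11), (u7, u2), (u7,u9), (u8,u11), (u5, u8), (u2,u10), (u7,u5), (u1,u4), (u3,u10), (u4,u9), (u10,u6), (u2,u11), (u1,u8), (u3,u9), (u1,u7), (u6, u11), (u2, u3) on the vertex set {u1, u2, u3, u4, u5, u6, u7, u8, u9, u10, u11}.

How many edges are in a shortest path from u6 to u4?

Distance 0: u6.
Distance 1: u11.
Distance 2: u1, u10.
Distance 3: u2, u4, u7, u8 — contains u4.

3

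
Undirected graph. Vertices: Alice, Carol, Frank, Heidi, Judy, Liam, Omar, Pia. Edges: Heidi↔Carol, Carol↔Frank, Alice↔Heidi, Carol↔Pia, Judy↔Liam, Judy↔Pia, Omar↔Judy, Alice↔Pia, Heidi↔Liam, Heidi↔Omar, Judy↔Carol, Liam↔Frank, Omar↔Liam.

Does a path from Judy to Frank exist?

Explore from Judy.
Distance 1: reach Carol, Liam, Omar, Pia.
Distance 2: reach Alice, Frank, Heidi.
Found Frank.

Yes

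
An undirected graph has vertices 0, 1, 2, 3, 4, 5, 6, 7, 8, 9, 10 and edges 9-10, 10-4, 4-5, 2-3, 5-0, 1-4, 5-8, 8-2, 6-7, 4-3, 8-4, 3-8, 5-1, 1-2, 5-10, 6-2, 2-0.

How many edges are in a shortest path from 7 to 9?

6

Distance 0: 7.
Distance 1: 6.
Distance 2: 2.
Distance 3: 0, 1, 3, 8.
Distance 4: 4, 5.
Distance 5: 10.
Distance 6: 9 — contains 9.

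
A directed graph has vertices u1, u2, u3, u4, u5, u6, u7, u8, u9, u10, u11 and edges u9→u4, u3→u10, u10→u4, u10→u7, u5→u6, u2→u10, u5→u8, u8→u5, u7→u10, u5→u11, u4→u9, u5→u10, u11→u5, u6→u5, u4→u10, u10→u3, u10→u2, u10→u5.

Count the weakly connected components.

2

From u1: component {u1}.
From u2: component {u2, u3, u4, u5, u6, u7, u8, u9, u10, u11}.
That's 2 components.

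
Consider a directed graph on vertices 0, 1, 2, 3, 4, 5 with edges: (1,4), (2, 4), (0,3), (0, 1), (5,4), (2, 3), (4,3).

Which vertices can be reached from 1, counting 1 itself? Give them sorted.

1, 3, 4

Start at 1.
Its neighbours: 4.
Then their neighbours: 3.
Nothing further is reachable.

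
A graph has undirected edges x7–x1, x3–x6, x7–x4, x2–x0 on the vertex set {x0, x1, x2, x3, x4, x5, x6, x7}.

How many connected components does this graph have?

From x0: component {x0, x2}.
From x1: component {x1, x4, x7}.
From x3: component {x3, x6}.
From x5: component {x5}.
That's 4 components.

4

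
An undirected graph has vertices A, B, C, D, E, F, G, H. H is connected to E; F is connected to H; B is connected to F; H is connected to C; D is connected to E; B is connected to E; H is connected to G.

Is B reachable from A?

No

A has no edges, so nothing is reachable from it.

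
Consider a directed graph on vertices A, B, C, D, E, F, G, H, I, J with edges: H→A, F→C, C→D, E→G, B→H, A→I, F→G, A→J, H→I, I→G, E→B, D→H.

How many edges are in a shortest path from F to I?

Distance 0: F.
Distance 1: C, G.
Distance 2: D.
Distance 3: H.
Distance 4: A, I — contains I.

4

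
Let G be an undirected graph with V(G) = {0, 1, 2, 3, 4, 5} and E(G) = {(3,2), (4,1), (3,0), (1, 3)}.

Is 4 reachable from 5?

5 has no edges, so nothing is reachable from it.

No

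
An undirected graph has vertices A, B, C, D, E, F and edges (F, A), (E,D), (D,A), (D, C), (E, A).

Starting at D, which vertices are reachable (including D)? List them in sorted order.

A, C, D, E, F

Start at D.
Its neighbours: A, C, E.
Then their neighbours: F.
Nothing further is reachable.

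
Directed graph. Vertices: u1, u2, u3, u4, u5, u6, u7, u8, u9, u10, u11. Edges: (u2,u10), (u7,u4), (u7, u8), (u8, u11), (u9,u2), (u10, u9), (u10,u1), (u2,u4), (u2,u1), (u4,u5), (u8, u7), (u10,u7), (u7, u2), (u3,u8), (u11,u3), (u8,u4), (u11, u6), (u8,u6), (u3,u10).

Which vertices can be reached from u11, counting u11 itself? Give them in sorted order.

Start at u11.
Its neighbours: u3, u6.
Then their neighbours: u8, u10.
Then next layer: u1, u4, u7, u9.
Then next layer: u2, u5.
Every vertex is now reached.

u1, u2, u3, u4, u5, u6, u7, u8, u9, u10, u11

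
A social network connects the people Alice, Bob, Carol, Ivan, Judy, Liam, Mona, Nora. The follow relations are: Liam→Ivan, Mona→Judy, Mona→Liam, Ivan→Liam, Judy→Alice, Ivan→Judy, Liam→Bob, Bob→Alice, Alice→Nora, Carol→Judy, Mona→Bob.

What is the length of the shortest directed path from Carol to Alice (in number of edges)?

2

Distance 0: Carol.
Distance 1: Judy.
Distance 2: Alice — contains Alice.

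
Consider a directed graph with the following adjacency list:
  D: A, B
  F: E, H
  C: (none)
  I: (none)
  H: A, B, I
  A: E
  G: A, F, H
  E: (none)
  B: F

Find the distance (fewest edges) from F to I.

2

Distance 0: F.
Distance 1: E, H.
Distance 2: A, B, I — contains I.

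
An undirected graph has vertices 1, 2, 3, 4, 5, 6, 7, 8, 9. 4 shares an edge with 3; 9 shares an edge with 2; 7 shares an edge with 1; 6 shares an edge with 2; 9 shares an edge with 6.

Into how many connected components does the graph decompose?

From 1: component {1, 7}.
From 2: component {2, 6, 9}.
From 3: component {3, 4}.
From 5: component {5}.
From 8: component {8}.
That's 5 components.

5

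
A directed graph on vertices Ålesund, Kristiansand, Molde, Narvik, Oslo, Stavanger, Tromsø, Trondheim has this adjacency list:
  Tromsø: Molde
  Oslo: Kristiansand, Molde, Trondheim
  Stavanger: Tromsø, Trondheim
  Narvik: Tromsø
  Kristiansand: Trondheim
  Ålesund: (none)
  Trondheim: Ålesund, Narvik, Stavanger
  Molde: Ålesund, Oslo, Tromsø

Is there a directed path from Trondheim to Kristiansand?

Explore from Trondheim.
Distance 1: reach Ålesund, Narvik, Stavanger.
Distance 2: reach Tromsø.
Distance 3: reach Molde.
Distance 4: reach Oslo.
Distance 5: reach Kristiansand.
Found Kristiansand.

Yes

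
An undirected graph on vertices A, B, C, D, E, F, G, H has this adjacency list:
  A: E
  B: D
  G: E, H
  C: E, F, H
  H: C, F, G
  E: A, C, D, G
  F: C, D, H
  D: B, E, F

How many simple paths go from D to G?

7

D–E–C–F–H–G
D–E–C–H–G
D–E–G
D–F–C–E–G
D–F–C–H–G
D–F–H–C–E–G
D–F–H–G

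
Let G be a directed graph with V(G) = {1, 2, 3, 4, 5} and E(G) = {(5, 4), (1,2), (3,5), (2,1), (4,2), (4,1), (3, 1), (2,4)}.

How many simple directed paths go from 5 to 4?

5→4

1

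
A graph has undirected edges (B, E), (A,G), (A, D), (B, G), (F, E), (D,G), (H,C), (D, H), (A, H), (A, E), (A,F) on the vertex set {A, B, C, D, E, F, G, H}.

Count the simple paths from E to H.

10

E–A–D–H
E–A–G–D–H
E–A–H
E–B–G–A–D–H
E–B–G–A–H
E–B–G–D–A–H
E–B–G–D–H
E–F–A–D–H
E–F–A–G–D–H
E–F–A–H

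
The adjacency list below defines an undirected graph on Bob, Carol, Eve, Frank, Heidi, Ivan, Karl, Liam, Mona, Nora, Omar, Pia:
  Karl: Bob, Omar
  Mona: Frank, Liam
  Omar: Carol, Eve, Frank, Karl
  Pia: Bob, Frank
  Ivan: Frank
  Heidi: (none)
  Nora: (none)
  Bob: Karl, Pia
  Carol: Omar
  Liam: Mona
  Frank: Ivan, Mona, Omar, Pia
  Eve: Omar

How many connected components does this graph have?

From Bob: component {Bob, Carol, Eve, Frank, Ivan, Karl, Liam, Mona, Omar, Pia}.
From Heidi: component {Heidi}.
From Nora: component {Nora}.
That's 3 components.

3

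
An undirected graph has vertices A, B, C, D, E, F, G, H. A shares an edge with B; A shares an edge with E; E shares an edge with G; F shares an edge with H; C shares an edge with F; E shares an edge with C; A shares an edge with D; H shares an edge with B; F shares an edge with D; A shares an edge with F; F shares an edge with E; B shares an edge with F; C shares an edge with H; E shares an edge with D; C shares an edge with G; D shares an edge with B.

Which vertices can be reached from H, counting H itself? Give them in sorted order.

A, B, C, D, E, F, G, H

Start at H.
Its neighbours: B, C, F.
Then their neighbours: A, D, E, G.
Every vertex is now reached.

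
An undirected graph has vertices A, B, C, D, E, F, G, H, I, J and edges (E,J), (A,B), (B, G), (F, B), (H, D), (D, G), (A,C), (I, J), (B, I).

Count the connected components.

1

From A: component {A, B, C, D, E, F, G, H, I, J}.
That's 1 component.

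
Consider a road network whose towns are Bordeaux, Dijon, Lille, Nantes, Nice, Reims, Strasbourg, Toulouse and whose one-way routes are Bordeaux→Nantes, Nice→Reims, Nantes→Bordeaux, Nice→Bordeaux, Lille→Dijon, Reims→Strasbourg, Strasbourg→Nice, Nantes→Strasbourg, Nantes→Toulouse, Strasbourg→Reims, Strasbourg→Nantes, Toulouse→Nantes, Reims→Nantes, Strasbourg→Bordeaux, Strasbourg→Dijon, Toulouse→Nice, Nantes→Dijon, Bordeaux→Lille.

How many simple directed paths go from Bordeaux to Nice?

2

Bordeaux→Nantes→Strasbourg→Nice
Bordeaux→Nantes→Toulouse→Nice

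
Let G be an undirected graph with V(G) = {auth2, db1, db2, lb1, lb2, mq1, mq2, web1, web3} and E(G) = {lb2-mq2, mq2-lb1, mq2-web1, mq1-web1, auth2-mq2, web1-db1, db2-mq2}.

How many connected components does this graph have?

From auth2: component {auth2, db1, db2, lb1, lb2, mq1, mq2, web1}.
From web3: component {web3}.
That's 2 components.

2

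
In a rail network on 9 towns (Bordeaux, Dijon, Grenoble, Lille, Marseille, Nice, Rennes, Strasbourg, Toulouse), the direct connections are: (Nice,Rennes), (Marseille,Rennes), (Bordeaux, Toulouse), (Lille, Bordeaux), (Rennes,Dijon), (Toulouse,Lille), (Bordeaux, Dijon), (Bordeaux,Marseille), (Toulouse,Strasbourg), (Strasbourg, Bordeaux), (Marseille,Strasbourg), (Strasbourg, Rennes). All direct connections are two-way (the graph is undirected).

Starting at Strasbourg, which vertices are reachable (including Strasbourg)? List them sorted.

Start at Strasbourg.
Its neighbours: Bordeaux, Marseille, Rennes, Toulouse.
Then their neighbours: Dijon, Lille, Nice.
Nothing further is reachable.

Bordeaux, Dijon, Lille, Marseille, Nice, Rennes, Strasbourg, Toulouse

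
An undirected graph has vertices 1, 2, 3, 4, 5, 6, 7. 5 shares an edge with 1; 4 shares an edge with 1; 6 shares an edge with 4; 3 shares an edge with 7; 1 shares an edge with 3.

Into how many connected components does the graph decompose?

From 1: component {1, 3, 4, 5, 6, 7}.
From 2: component {2}.
That's 2 components.

2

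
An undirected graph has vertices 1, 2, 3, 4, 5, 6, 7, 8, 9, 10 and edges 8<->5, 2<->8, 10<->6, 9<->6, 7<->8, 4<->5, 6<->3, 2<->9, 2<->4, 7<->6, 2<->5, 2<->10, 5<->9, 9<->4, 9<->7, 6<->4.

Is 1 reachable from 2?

Explore from 2.
Distance 1: reach 4, 5, 8, 9, 10.
Distance 2: reach 6, 7.
Distance 3: reach 3.
The search is exhausted without reaching 1; it lies in a different component.

No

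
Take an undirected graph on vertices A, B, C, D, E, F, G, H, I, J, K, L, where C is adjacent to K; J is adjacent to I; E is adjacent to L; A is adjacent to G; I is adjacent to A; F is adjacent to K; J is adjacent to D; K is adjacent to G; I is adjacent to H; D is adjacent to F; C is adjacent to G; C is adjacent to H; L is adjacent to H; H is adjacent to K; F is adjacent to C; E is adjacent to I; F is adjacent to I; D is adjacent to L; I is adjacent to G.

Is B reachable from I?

No

Explore from I.
Distance 1: reach A, E, F, G, H, J.
Distance 2: reach C, D, K, L.
The search is exhausted without reaching B; it lies in a different component.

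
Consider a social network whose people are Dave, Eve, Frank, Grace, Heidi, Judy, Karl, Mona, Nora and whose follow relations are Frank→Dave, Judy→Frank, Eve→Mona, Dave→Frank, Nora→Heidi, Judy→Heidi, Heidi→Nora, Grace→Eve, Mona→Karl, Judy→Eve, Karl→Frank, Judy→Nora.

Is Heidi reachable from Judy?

Yes

Explore from Judy.
Distance 1: reach Eve, Frank, Heidi, Nora.
Found Heidi.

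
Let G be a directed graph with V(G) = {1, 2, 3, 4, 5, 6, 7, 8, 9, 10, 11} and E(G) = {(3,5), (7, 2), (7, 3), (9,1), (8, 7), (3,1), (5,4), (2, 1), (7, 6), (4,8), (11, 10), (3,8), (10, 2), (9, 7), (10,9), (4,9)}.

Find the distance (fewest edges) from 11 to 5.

5

Distance 0: 11.
Distance 1: 10.
Distance 2: 2, 9.
Distance 3: 1, 7.
Distance 4: 3, 6.
Distance 5: 5, 8 — contains 5.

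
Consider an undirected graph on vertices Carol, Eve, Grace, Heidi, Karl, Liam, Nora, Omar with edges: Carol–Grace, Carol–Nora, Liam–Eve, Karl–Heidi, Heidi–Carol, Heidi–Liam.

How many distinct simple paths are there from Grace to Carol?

1

Grace–Carol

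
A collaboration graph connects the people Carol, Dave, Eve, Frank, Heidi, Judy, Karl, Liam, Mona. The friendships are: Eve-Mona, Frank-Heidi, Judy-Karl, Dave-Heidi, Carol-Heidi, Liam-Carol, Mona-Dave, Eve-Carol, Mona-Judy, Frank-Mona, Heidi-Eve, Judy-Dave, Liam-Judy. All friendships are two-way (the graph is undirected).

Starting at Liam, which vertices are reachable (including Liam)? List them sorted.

Carol, Dave, Eve, Frank, Heidi, Judy, Karl, Liam, Mona

Start at Liam.
Its neighbours: Carol, Judy.
Then their neighbours: Dave, Eve, Heidi, Karl, Mona.
Then next layer: Frank.
Every vertex is now reached.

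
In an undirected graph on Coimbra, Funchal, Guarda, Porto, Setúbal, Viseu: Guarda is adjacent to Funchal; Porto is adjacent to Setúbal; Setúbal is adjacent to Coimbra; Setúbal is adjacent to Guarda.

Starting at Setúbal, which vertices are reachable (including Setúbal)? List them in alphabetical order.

Start at Setúbal.
Its neighbours: Coimbra, Guarda, Porto.
Then their neighbours: Funchal.
Nothing further is reachable.

Coimbra, Funchal, Guarda, Porto, Setúbal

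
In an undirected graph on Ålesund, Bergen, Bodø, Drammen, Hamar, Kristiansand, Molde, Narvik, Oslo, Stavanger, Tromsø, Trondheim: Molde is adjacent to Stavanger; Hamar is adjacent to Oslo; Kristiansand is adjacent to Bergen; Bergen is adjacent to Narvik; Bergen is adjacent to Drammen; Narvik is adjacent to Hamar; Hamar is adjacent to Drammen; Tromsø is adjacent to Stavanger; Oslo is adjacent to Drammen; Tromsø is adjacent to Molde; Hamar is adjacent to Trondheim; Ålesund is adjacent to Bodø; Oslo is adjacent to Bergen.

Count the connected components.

3

From Ålesund: component {Ålesund, Bodø}.
From Bergen: component {Bergen, Drammen, Hamar, Kristiansand, Narvik, Oslo, Trondheim}.
From Molde: component {Molde, Stavanger, Tromsø}.
That's 3 components.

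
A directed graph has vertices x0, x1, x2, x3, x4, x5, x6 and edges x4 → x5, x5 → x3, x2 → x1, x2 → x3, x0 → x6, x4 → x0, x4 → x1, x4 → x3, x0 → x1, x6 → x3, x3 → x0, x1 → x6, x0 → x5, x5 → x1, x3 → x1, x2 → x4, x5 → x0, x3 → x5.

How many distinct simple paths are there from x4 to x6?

18

x4→x0→x1→x6
x4→x0→x5→x1→x6
x4→x0→x5→x3→x1→x6
x4→x0→x6
x4→x1→x6
x4→x3→x0→x1→x6
x4→x3→x0→x5→x1→x6
x4→x3→x0→x6
... and 10 more.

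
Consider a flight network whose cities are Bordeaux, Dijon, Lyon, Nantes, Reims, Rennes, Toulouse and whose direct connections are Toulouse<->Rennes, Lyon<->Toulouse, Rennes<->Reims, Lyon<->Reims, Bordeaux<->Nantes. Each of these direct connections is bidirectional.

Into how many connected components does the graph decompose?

From Bordeaux: component {Bordeaux, Nantes}.
From Dijon: component {Dijon}.
From Lyon: component {Lyon, Reims, Rennes, Toulouse}.
That's 3 components.

3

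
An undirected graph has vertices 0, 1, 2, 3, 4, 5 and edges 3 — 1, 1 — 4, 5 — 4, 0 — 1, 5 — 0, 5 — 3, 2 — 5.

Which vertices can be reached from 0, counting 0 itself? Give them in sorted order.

0, 1, 2, 3, 4, 5

Start at 0.
Its neighbours: 1, 5.
Then their neighbours: 2, 3, 4.
Every vertex is now reached.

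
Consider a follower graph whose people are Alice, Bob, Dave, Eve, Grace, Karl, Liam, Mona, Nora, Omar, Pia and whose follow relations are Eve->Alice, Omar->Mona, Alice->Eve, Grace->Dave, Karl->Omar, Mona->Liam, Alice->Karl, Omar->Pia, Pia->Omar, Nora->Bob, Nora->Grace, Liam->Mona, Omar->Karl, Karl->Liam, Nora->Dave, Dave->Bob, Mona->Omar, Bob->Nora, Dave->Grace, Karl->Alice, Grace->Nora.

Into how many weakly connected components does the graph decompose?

From Alice: component {Alice, Eve, Karl, Liam, Mona, Omar, Pia}.
From Bob: component {Bob, Dave, Grace, Nora}.
That's 2 components.

2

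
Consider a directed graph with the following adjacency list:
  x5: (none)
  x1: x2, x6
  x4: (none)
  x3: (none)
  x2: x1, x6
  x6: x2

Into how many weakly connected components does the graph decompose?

From x1: component {x1, x2, x6}.
From x3: component {x3}.
From x4: component {x4}.
From x5: component {x5}.
That's 4 components.

4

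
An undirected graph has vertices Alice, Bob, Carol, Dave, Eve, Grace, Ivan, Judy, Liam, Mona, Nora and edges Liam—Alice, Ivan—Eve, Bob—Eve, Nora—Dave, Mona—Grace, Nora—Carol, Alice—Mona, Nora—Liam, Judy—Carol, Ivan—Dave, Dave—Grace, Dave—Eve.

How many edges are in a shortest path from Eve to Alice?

Distance 0: Eve.
Distance 1: Bob, Dave, Ivan.
Distance 2: Grace, Nora.
Distance 3: Carol, Liam, Mona.
Distance 4: Alice, Judy — contains Alice.

4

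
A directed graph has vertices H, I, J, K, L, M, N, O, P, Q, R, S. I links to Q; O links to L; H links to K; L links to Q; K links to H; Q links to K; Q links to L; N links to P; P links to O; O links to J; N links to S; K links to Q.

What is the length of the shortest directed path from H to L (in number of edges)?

Distance 0: H.
Distance 1: K.
Distance 2: Q.
Distance 3: L — contains L.

3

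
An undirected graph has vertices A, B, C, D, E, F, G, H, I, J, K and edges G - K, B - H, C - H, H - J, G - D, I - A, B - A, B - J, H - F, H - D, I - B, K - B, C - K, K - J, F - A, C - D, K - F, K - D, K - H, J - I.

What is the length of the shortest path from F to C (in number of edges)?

Distance 0: F.
Distance 1: A, H, K.
Distance 2: B, C, D, G, I, J — contains C.

2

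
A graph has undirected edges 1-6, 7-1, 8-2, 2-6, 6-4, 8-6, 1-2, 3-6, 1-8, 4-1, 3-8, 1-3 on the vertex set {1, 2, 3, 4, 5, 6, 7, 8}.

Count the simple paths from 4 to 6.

4–1–2–6
4–1–2–8–3–6
4–1–2–8–6
4–1–3–6
4–1–3–8–2–6
4–1–3–8–6
4–1–6
4–1–8–2–6
4–1–8–3–6
4–1–8–6
4–6

11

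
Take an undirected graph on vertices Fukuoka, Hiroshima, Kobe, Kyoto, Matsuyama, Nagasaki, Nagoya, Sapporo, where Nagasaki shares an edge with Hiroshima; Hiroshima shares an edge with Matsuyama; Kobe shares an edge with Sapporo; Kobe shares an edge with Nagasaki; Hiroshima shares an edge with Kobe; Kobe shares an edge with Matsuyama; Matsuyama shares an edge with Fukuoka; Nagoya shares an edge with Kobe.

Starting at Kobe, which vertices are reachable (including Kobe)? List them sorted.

Fukuoka, Hiroshima, Kobe, Matsuyama, Nagasaki, Nagoya, Sapporo

Start at Kobe.
Its neighbours: Hiroshima, Matsuyama, Nagasaki, Nagoya, Sapporo.
Then their neighbours: Fukuoka.
Nothing further is reachable.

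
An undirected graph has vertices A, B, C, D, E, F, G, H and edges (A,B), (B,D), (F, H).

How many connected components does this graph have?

From A: component {A, B, D}.
From C: component {C}.
From E: component {E}.
From F: component {F, H}.
From G: component {G}.
That's 5 components.

5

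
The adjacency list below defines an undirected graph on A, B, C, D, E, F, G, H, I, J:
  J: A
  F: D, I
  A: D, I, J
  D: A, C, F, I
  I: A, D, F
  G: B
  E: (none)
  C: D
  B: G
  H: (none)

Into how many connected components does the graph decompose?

4

From A: component {A, C, D, F, I, J}.
From B: component {B, G}.
From E: component {E}.
From H: component {H}.
That's 4 components.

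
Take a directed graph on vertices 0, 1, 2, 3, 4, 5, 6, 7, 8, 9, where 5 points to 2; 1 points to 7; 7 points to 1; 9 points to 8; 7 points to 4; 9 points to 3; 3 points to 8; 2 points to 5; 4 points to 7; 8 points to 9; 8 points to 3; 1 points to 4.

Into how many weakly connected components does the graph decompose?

5

From 0: component {0}.
From 1: component {1, 4, 7}.
From 2: component {2, 5}.
From 3: component {3, 8, 9}.
From 6: component {6}.
That's 5 components.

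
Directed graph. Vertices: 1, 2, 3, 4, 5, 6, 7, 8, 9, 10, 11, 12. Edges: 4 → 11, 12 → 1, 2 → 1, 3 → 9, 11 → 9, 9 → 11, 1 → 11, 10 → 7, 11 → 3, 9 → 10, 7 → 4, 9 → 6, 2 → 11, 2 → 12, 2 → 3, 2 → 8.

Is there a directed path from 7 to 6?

Explore from 7.
Distance 1: reach 4.
Distance 2: reach 11.
Distance 3: reach 3, 9.
Distance 4: reach 6, 10.
Found 6.

Yes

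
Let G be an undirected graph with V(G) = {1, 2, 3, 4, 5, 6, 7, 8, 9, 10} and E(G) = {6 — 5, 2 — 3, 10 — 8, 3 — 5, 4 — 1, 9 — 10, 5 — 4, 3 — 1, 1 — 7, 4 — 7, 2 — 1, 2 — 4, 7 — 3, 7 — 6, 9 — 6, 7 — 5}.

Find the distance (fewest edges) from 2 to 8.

6

Distance 0: 2.
Distance 1: 1, 3, 4.
Distance 2: 5, 7.
Distance 3: 6.
Distance 4: 9.
Distance 5: 10.
Distance 6: 8 — contains 8.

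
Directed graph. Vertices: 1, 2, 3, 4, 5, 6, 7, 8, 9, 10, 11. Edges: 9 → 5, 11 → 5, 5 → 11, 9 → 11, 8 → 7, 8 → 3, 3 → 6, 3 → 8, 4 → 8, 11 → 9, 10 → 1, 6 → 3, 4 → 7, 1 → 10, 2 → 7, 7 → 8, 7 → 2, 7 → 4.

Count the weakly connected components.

3

From 1: component {1, 10}.
From 2: component {2, 3, 4, 6, 7, 8}.
From 5: component {5, 9, 11}.
That's 3 components.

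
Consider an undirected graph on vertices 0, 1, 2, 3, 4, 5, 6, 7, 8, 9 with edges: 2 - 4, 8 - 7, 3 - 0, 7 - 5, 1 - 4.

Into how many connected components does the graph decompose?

From 0: component {0, 3}.
From 1: component {1, 2, 4}.
From 5: component {5, 7, 8}.
From 6: component {6}.
From 9: component {9}.
That's 5 components.

5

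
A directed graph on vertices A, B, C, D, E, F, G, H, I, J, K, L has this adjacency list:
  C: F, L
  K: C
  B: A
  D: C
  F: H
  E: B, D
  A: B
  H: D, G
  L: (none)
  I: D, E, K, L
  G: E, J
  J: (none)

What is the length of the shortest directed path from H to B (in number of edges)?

3

Distance 0: H.
Distance 1: D, G.
Distance 2: C, E, J.
Distance 3: B, F, L — contains B.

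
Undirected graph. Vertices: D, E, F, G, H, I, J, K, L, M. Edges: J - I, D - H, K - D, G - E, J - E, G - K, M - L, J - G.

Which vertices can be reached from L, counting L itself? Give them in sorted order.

Start at L.
Its neighbours: M.
Nothing further is reachable.

L, M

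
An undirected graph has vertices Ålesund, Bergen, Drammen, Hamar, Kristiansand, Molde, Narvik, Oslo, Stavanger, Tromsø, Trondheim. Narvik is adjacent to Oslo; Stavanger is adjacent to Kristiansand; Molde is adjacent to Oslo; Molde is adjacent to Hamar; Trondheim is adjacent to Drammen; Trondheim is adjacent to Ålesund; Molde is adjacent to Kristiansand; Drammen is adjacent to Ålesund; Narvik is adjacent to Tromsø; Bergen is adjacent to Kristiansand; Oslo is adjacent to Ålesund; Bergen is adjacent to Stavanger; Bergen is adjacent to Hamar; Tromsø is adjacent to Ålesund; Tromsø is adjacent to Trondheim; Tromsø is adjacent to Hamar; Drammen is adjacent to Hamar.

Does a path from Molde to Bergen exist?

Yes

Explore from Molde.
Distance 1: reach Hamar, Kristiansand, Oslo.
Distance 2: reach Ålesund, Bergen, Drammen, Narvik, Stavanger, Tromsø.
Found Bergen.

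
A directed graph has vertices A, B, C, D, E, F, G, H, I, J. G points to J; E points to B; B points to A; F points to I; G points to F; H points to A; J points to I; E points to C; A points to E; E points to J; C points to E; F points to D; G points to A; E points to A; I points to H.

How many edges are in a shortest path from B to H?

Distance 0: B.
Distance 1: A.
Distance 2: E.
Distance 3: C, J.
Distance 4: I.
Distance 5: H — contains H.

5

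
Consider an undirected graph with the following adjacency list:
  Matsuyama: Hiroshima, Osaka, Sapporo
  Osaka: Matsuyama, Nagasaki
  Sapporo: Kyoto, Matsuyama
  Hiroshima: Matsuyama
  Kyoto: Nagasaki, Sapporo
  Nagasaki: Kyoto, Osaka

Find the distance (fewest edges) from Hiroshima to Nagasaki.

3

Distance 0: Hiroshima.
Distance 1: Matsuyama.
Distance 2: Osaka, Sapporo.
Distance 3: Kyoto, Nagasaki — contains Nagasaki.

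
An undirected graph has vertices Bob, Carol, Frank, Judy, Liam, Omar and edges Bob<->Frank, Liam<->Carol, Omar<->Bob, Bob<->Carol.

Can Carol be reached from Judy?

No

Judy has no edges, so nothing is reachable from it.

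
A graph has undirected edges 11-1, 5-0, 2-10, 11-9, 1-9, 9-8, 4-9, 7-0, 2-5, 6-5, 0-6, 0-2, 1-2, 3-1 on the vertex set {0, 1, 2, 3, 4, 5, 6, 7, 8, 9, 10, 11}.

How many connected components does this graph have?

1

From 0: component {0, 1, 2, 3, 4, 5, 6, 7, 8, 9, 10, 11}.
That's 1 component.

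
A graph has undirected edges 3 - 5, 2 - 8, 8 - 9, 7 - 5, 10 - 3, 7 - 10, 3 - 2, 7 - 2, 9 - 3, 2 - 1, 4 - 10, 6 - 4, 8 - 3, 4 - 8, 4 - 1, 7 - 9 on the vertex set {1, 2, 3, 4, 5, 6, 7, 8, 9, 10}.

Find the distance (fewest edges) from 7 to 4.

2

Distance 0: 7.
Distance 1: 2, 5, 9, 10.
Distance 2: 1, 3, 4, 8 — contains 4.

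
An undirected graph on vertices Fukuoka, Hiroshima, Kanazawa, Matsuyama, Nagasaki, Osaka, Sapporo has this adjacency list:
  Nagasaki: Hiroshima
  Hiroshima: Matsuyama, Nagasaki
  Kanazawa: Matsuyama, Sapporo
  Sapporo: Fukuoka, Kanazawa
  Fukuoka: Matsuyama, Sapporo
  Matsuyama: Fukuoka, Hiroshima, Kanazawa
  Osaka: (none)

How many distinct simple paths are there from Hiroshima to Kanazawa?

2

Hiroshima–Matsuyama–Fukuoka–Sapporo–Kanazawa
Hiroshima–Matsuyama–Kanazawa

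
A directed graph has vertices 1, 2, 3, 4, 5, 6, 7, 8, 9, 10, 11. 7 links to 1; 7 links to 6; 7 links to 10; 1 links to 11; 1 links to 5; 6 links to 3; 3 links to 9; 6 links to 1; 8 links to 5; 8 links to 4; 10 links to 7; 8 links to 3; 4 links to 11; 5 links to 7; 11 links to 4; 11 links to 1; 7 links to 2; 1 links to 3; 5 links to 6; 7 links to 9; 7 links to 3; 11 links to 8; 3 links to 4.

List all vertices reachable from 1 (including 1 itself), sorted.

1, 2, 3, 4, 5, 6, 7, 8, 9, 10, 11

Start at 1.
Its neighbours: 3, 5, 11.
Then their neighbours: 4, 6, 7, 8, 9.
Then next layer: 2, 10.
Every vertex is now reached.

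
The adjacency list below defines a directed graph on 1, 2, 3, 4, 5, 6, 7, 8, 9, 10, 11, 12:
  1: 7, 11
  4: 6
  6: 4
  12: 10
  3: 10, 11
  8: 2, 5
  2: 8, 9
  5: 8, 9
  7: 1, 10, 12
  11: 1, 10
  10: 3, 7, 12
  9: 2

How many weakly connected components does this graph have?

From 1: component {1, 3, 7, 10, 11, 12}.
From 2: component {2, 5, 8, 9}.
From 4: component {4, 6}.
That's 3 components.

3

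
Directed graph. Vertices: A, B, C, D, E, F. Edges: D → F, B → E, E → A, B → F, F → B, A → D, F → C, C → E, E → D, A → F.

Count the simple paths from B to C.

B→E→A→D→F→C
B→E→A→F→C
B→E→D→F→C
B→F→C

4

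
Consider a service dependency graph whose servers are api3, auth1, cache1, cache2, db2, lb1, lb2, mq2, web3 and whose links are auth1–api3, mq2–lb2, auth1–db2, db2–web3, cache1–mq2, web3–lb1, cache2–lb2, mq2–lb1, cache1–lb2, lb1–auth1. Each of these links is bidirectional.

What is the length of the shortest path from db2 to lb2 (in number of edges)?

Distance 0: db2.
Distance 1: auth1, web3.
Distance 2: api3, lb1.
Distance 3: mq2.
Distance 4: cache1, lb2 — contains lb2.

4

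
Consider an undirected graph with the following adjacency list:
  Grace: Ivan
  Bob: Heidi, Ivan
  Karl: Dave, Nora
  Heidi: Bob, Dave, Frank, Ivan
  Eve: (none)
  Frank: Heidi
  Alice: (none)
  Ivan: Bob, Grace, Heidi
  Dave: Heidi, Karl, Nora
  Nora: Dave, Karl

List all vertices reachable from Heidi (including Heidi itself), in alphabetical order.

Start at Heidi.
Its neighbours: Bob, Dave, Frank, Ivan.
Then their neighbours: Grace, Karl, Nora.
Nothing further is reachable.

Bob, Dave, Frank, Grace, Heidi, Ivan, Karl, Nora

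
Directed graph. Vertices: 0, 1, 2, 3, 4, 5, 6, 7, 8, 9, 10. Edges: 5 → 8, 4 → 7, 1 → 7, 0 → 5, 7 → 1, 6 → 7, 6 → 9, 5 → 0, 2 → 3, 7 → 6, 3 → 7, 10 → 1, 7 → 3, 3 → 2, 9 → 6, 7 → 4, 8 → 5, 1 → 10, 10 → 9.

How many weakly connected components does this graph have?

2

From 0: component {0, 5, 8}.
From 1: component {1, 2, 3, 4, 6, 7, 9, 10}.
That's 2 components.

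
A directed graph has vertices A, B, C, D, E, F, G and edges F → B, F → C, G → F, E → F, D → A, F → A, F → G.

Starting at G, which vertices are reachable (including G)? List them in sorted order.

A, B, C, F, G

Start at G.
Its neighbours: F.
Then their neighbours: A, B, C.
Nothing further is reachable.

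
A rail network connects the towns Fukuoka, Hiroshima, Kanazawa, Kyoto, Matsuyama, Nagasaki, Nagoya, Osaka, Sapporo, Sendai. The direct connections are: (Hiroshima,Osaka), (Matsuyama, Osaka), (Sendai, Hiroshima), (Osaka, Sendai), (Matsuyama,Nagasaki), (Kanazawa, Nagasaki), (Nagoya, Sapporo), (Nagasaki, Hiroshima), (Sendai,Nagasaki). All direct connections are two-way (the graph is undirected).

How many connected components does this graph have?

From Fukuoka: component {Fukuoka}.
From Hiroshima: component {Hiroshima, Kanazawa, Matsuyama, Nagasaki, Osaka, Sendai}.
From Kyoto: component {Kyoto}.
From Nagoya: component {Nagoya, Sapporo}.
That's 4 components.

4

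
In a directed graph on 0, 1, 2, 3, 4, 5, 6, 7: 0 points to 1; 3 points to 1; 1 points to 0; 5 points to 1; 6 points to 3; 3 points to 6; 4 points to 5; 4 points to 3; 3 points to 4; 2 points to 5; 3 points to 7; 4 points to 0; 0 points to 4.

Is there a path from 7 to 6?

7 has no outgoing edges, so nothing is reachable from it.

No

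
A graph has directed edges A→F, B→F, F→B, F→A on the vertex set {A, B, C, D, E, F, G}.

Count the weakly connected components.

5

From A: component {A, B, F}.
From C: component {C}.
From D: component {D}.
From E: component {E}.
From G: component {G}.
That's 5 components.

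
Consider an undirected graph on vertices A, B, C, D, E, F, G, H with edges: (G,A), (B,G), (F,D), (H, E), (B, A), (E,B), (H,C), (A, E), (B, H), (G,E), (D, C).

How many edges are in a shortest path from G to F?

5

Distance 0: G.
Distance 1: A, B, E.
Distance 2: H.
Distance 3: C.
Distance 4: D.
Distance 5: F — contains F.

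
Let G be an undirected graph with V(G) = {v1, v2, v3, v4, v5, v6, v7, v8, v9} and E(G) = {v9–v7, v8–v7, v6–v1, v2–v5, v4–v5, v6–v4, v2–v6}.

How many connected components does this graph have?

From v1: component {v1, v2, v4, v5, v6}.
From v3: component {v3}.
From v7: component {v7, v8, v9}.
That's 3 components.

3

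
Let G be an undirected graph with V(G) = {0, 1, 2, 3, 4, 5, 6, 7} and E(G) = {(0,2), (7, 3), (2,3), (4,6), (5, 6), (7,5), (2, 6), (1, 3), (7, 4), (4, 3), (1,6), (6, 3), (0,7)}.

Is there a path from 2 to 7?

Explore from 2.
Distance 1: reach 0, 3, 6.
Distance 2: reach 1, 4, 5, 7.
Found 7.

Yes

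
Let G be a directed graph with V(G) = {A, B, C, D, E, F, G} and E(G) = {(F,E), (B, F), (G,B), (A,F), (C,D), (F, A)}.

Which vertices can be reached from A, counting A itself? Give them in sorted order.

A, E, F

Start at A.
Its neighbours: F.
Then their neighbours: E.
Nothing further is reachable.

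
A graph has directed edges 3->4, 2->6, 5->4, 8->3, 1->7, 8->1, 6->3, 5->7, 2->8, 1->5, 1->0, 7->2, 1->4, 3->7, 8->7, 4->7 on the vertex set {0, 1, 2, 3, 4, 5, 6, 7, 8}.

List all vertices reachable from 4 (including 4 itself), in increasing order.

0, 1, 2, 3, 4, 5, 6, 7, 8

Start at 4.
Its neighbours: 7.
Then their neighbours: 2.
Then next layer: 6, 8.
Then next layer: 1, 3.
Then next layer: 0, 5.
Every vertex is now reached.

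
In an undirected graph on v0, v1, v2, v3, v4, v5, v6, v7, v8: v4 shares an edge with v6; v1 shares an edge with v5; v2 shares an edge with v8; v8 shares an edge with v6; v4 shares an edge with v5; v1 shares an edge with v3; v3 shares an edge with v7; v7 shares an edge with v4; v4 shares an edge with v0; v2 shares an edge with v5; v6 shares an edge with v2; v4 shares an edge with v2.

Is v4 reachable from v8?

Yes

Explore from v8.
Distance 1: reach v2, v6.
Distance 2: reach v4, v5.
Found v4.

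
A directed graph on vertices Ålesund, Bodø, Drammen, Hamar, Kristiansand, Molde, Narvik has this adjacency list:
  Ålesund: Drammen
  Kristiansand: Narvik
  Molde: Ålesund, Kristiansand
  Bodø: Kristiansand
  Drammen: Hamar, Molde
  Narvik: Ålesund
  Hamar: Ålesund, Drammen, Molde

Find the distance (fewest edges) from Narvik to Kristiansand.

4

Distance 0: Narvik.
Distance 1: Ålesund.
Distance 2: Drammen.
Distance 3: Hamar, Molde.
Distance 4: Kristiansand — contains Kristiansand.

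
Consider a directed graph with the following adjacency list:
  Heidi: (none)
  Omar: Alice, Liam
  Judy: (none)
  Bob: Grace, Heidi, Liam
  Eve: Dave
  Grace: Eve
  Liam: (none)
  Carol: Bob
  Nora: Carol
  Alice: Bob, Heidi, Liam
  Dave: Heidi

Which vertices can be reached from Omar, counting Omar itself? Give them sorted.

Start at Omar.
Its neighbours: Alice, Liam.
Then their neighbours: Bob, Heidi.
Then next layer: Grace.
Then next layer: Eve.
Then next layer: Dave.
Nothing further is reachable.

Alice, Bob, Dave, Eve, Grace, Heidi, Liam, Omar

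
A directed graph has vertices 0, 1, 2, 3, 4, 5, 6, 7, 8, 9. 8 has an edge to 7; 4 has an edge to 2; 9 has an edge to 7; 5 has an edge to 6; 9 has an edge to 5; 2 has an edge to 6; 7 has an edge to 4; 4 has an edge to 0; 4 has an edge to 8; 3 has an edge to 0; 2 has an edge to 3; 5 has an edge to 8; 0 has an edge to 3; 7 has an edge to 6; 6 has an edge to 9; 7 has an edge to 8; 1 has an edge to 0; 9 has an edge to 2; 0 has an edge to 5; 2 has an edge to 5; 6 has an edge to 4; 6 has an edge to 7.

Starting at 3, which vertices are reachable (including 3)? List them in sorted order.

Start at 3.
Its neighbours: 0.
Then their neighbours: 5.
Then next layer: 6, 8.
Then next layer: 4, 7, 9.
Then next layer: 2.
Nothing further is reachable.

0, 2, 3, 4, 5, 6, 7, 8, 9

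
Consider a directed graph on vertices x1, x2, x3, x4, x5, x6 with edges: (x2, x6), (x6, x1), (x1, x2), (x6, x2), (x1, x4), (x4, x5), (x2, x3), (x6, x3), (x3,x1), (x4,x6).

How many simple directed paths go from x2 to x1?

x2→x3→x1
x2→x6→x1
x2→x6→x3→x1

3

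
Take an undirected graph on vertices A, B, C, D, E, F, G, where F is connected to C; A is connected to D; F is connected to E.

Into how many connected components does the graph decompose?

From A: component {A, D}.
From B: component {B}.
From C: component {C, E, F}.
From G: component {G}.
That's 4 components.

4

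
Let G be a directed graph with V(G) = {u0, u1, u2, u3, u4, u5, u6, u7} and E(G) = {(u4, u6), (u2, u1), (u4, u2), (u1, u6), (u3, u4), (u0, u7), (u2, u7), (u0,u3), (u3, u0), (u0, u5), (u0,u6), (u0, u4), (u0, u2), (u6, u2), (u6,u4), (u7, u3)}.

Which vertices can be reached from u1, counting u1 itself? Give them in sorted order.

u0, u1, u2, u3, u4, u5, u6, u7

Start at u1.
Its neighbours: u6.
Then their neighbours: u2, u4.
Then next layer: u7.
Then next layer: u3.
Then next layer: u0.
Then next layer: u5.
Every vertex is now reached.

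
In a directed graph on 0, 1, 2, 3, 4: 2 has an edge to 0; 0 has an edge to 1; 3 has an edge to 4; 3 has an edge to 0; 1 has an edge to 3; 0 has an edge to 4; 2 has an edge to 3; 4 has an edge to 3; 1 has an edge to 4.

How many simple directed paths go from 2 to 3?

4

2→0→1→3
2→0→1→4→3
2→0→4→3
2→3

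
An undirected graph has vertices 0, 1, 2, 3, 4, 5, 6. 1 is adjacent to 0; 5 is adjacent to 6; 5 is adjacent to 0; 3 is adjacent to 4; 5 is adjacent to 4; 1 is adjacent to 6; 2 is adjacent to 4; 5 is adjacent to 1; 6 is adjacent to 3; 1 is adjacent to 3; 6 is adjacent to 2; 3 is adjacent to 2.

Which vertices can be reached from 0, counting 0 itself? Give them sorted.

Start at 0.
Its neighbours: 1, 5.
Then their neighbours: 3, 4, 6.
Then next layer: 2.
Every vertex is now reached.

0, 1, 2, 3, 4, 5, 6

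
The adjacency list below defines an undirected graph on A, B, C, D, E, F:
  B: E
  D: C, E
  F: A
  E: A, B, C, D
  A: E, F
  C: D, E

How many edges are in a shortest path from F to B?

3

Distance 0: F.
Distance 1: A.
Distance 2: E.
Distance 3: B, C, D — contains B.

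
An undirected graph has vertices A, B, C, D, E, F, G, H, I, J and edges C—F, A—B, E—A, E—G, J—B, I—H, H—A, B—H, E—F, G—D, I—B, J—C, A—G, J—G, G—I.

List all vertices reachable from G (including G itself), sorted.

Start at G.
Its neighbours: A, D, E, I, J.
Then their neighbours: B, C, F, H.
Every vertex is now reached.

A, B, C, D, E, F, G, H, I, J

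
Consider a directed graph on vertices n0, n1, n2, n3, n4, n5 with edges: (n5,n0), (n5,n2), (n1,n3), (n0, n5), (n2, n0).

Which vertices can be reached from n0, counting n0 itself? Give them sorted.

Start at n0.
Its neighbours: n5.
Then their neighbours: n2.
Nothing further is reachable.

n0, n2, n5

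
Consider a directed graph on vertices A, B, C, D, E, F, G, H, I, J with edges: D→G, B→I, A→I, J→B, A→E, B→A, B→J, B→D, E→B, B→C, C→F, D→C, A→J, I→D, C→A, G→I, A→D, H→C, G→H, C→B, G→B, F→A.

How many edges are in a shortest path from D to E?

Distance 0: D.
Distance 1: C, G.
Distance 2: A, B, F, H, I.
Distance 3: E, J — contains E.

3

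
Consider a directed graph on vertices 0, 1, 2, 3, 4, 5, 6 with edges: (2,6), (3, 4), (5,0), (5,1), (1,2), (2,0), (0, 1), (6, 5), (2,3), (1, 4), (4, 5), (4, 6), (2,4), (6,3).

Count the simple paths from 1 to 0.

9

1→2→0
1→2→3→4→5→0
1→2→3→4→6→5→0
1→2→4→5→0
1→2→4→6→5→0
1→2→6→3→4→5→0
1→2→6→5→0
1→4→5→0
1→4→6→5→0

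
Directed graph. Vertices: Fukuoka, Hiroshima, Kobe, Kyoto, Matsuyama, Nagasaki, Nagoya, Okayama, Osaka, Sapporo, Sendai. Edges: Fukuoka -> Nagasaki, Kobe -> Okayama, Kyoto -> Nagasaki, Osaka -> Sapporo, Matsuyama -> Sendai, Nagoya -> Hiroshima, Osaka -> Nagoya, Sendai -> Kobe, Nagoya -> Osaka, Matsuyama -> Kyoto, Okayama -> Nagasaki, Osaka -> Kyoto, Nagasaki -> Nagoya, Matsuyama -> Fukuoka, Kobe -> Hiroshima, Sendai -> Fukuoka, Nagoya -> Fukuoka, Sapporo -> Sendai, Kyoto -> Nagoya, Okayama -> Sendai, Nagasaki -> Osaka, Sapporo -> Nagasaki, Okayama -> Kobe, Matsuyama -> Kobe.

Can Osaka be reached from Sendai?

Explore from Sendai.
Distance 1: reach Fukuoka, Kobe.
Distance 2: reach Hiroshima, Nagasaki, Okayama.
Distance 3: reach Nagoya, Osaka.
Found Osaka.

Yes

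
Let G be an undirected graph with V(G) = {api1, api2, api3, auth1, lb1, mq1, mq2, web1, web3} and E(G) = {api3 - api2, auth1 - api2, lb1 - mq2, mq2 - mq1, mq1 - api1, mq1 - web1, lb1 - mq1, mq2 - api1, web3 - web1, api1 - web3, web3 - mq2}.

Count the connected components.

From api1: component {api1, lb1, mq1, mq2, web1, web3}.
From api2: component {api2, api3, auth1}.
That's 2 components.

2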